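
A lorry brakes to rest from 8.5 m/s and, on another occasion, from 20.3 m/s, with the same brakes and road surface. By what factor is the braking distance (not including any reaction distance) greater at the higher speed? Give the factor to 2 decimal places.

Factor ≈ 5.70

Braking distance d = v²/(2a), so with a fixed, d ∝ v².
Factor = (20.3/8.5)² = 2.3882² = 5.7035.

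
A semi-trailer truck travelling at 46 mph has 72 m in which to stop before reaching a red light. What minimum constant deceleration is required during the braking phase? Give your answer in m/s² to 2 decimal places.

Required deceleration ≈ 2.94 m/s²

46 mph × 0.44704 = 20.5638 m/s.
v² = 2a·d ⇒ a = v²/(2d) = 20.5638² / (2 × 72.000) = 422.870 / 144.000 = 2.9366 m/s².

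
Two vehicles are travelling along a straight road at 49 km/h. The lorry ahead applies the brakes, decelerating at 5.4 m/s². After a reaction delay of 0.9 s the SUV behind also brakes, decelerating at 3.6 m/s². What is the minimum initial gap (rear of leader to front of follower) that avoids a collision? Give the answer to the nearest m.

49 km/h ÷ 3.6 = 13.6111 m/s.
Leader travels v²/(2a_L) = 185.262 / 10.800 = 17.154 m before stopping.
Follower covers v·t_r = 13.6111 × 0.9 = 12.250 m while reacting, then v²/(2a_F) = 185.262 / 7.200 = 25.731 m while braking, for a total of 12.250 + 25.731 = 37.981 m.
Since a_F ≤ a_L and the follower starts braking later, the follower is never slower than the leader, so the closest approach is when both have stopped.
Minimum gap = 37.981 − 17.154 = 20.827 m.

Minimum gap ≈ 21 m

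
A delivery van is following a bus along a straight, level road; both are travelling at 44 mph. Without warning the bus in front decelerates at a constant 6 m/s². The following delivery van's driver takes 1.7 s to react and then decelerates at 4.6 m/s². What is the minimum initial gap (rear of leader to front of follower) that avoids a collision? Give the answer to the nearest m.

44 mph × 0.44704 = 19.6698 m/s.
Leader travels v²/(2a_L) = 386.901 / 12.000 = 32.242 m before stopping.
Follower covers v·t_r = 19.6698 × 1.7 = 33.439 m while reacting, then v²/(2a_F) = 386.901 / 9.200 = 42.054 m while braking, for a total of 33.439 + 42.054 = 75.493 m.
Since a_F ≤ a_L and the follower starts braking later, the follower is never slower than the leader, so the closest approach is when both have stopped.
Minimum gap = 75.493 − 32.242 = 43.251 m.

Minimum gap ≈ 43 m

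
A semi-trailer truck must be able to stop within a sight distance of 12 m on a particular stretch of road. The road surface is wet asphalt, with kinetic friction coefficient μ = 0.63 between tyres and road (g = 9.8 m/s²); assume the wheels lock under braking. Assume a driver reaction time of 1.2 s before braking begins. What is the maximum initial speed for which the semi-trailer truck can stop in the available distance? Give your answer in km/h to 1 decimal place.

a = μg = 0.63 × 9.8 = 6.174 m/s².
Stopping distance: v·t_r + v²/(2a) = 12 with t_r = 1.2 s and a = 6.174 m/s².
So v² + 14.818 v − 148.18 = 0.
Positive root: v = −a·t_r + √((a·t_r)² + 2a·d) = −7.409 + √(54.893 + 148.18) = 6.8414 m/s.
6.8414 m/s × 3.6 = 24.629 km/h.

Maximum speed ≈ 24.6 km/h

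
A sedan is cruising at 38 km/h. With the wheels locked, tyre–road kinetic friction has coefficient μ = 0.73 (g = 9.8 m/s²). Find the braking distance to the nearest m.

38 km/h ÷ 3.6 = 10.5556 m/s.
a = μg = 0.73 × 9.8 = 7.154 m/s².
Braking distance = v²/(2a) = 10.5556² / (2 × 7.154) = 111.421 / 14.308 = 7.787 m.

Braking distance ≈ 8 m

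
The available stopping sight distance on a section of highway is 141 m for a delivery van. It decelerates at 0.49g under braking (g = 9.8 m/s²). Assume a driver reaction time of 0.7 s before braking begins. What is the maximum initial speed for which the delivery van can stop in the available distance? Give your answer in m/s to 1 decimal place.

Maximum speed ≈ 33.6 m/s

a = 0.49 × 9.8 = 4.802 m/s².
Stopping distance: v·t_r + v²/(2a) = 141 with t_r = 0.7 s and a = 4.802 m/s².
So v² + 6.723 v − 1354.16 = 0.
Positive root: v = −a·t_r + √((a·t_r)² + 2a·d) = −3.361 + √(11.296 + 1354.16) = 33.5911 m/s.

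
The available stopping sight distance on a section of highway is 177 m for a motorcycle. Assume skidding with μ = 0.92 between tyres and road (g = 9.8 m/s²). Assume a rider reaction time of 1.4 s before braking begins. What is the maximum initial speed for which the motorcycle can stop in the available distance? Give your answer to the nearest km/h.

a = μg = 0.92 × 9.8 = 9.016 m/s².
Stopping distance: v·t_r + v²/(2a) = 177 with t_r = 1.4 s and a = 9.016 m/s².
So v² + 25.245 v − 3191.66 = 0.
Positive root: v = −a·t_r + √((a·t_r)² + 2a·d) = −12.622 + √(159.315 + 3191.66) = 45.2656 m/s.
45.2656 m/s × 3.6 = 162.956 km/h.

Maximum speed ≈ 163 km/h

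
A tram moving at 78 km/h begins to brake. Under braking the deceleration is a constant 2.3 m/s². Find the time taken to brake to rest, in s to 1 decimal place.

78 km/h ÷ 3.6 = 21.6667 m/s.
Braking time = v/a = 21.6667 / 2.300 = 9.420 s.

Braking time ≈ 9.4 s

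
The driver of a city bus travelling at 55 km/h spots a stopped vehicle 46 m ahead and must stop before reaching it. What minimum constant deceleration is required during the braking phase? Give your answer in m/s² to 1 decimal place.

55 km/h ÷ 3.6 = 15.2778 m/s.
v² = 2a·d ⇒ a = v²/(2d) = 15.2778² / (2 × 46.000) = 233.411 / 92.000 = 2.5371 m/s².

Required deceleration ≈ 2.5 m/s²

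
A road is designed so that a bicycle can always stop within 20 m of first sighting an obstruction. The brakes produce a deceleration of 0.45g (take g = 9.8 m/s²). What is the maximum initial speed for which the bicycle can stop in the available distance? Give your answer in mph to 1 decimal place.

Maximum speed ≈ 29.7 mph

a = 0.45 × 9.8 = 4.410 m/s².
v²/(2a) = d ⇒ v = √(2 × 4.410 × 20) = √176.40 = 13.2816 m/s.
13.2816 m/s ÷ 0.44704 = 29.710 mph.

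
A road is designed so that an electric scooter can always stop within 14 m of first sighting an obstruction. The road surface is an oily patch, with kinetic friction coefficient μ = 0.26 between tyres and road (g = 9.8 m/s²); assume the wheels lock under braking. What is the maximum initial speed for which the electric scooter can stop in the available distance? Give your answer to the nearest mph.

Maximum speed ≈ 19 mph

a = μg = 0.26 × 9.8 = 2.548 m/s².
v²/(2a) = d ⇒ v = √(2 × 2.548 × 14) = √71.34 = 8.4463 m/s.
8.4463 m/s ÷ 0.44704 = 18.894 mph.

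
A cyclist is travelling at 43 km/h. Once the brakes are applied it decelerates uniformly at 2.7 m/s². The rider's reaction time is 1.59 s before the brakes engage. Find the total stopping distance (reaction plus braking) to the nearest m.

Total stopping distance ≈ 45 m

43 km/h ÷ 3.6 = 11.9444 m/s.
Reaction distance = v·t_r = 11.9444 × 1.59 = 18.992 m.
Braking distance = v²/(2a) = 11.9444² / (2 × 2.700) = 142.669 / 5.400 = 26.420 m.
Total = 18.992 + 26.420 = 45.412 m.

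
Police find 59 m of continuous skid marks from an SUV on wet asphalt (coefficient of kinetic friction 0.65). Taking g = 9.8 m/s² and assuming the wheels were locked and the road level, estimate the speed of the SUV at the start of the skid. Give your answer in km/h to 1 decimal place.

Deceleration a = μg = 0.65 × 9.8 = 6.370 m/s².
v = √(2a·d) = √(2 × 6.370 × 59) = √751.660 = 27.4164 m/s.
= 27.4164 × 3.6 = 98.699 km/h.

Initial speed ≈ 98.7 km/h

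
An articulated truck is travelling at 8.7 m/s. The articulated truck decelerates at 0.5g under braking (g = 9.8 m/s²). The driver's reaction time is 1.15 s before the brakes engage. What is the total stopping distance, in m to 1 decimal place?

a = 0.5 × 9.8 = 4.900 m/s².
Reaction distance = v·t_r = 8.7000 × 1.15 = 10.005 m.
Braking distance = v²/(2a) = 8.7000² / (2 × 4.900) = 75.690 / 9.800 = 7.723 m.
Total = 10.005 + 7.723 = 17.728 m.

Total stopping distance ≈ 17.7 m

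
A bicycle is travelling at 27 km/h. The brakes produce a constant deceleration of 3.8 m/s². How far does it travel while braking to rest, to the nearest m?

Braking distance ≈ 7 m

27 km/h ÷ 3.6 = 7.5000 m/s.
Braking distance = v²/(2a) = 7.5000² / (2 × 3.800) = 56.250 / 7.600 = 7.401 m.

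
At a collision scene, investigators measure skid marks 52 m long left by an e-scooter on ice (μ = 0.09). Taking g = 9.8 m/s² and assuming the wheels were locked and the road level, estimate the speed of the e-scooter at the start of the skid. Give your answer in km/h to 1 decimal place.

Initial speed ≈ 34.5 km/h

Deceleration a = μg = 0.09 × 9.8 = 0.882 m/s².
v = √(2a·d) = √(2 × 0.882 × 52) = √91.728 = 9.5775 m/s.
= 9.5775 × 3.6 = 34.479 km/h.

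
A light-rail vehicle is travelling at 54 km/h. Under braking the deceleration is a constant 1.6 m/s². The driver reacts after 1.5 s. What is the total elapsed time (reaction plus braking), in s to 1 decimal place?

Total time ≈ 10.9 s

54 km/h ÷ 3.6 = 15.0000 m/s.
Braking time = v/a = 15.0000 / 1.600 = 9.375 s.
Total = 1.5 + 9.375 = 10.875 s.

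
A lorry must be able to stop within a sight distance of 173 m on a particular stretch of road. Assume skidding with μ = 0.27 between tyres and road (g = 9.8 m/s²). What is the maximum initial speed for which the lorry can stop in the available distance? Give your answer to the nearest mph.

Maximum speed ≈ 68 mph

a = μg = 0.27 × 9.8 = 2.646 m/s².
v²/(2a) = d ⇒ v = √(2 × 2.646 × 173) = √915.52 = 30.2576 m/s.
30.2576 m/s ÷ 0.44704 = 67.684 mph.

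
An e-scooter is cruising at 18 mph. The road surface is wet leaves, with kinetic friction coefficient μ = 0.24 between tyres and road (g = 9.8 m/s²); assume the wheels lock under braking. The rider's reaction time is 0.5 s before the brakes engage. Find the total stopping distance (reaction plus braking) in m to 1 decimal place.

Total stopping distance ≈ 17.8 m

18 mph × 0.44704 = 8.0467 m/s.
a = μg = 0.24 × 9.8 = 2.352 m/s².
Reaction distance = v·t_r = 8.0467 × 0.5 = 4.023 m.
Braking distance = v²/(2a) = 8.0467² / (2 × 2.352) = 64.749 / 4.704 = 13.765 m.
Total = 4.023 + 13.765 = 17.788 m.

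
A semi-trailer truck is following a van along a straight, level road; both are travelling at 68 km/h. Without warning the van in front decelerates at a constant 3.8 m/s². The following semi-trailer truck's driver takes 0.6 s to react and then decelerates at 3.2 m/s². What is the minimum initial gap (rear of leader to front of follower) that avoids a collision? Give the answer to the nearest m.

Minimum gap ≈ 20 m

68 km/h ÷ 3.6 = 18.8889 m/s.
Leader travels v²/(2a_L) = 356.791 / 7.600 = 46.946 m before stopping.
Follower covers v·t_r = 18.8889 × 0.6 = 11.333 m while reacting, then v²/(2a_F) = 356.791 / 6.400 = 55.749 m while braking, for a total of 11.333 + 55.749 = 67.082 m.
Since a_F ≤ a_L and the follower starts braking later, the follower is never slower than the leader, so the closest approach is when both have stopped.
Minimum gap = 67.082 − 46.946 = 20.136 m.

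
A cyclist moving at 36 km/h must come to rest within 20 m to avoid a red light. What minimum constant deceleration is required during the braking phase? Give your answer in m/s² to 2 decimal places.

Required deceleration ≈ 2.50 m/s²

36 km/h ÷ 3.6 = 10.0000 m/s.
v² = 2a·d ⇒ a = v²/(2d) = 10.0000² / (2 × 20.000) = 100.000 / 40.000 = 2.5000 m/s².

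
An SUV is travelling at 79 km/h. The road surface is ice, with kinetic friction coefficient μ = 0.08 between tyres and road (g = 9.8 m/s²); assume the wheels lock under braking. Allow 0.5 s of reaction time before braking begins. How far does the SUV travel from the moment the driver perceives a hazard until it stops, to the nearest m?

79 km/h ÷ 3.6 = 21.9444 m/s.
a = μg = 0.08 × 9.8 = 0.784 m/s².
Reaction distance = v·t_r = 21.9444 × 0.5 = 10.972 m.
Braking distance = v²/(2a) = 21.9444² / (2 × 0.784) = 481.557 / 1.568 = 307.115 m.
Total = 10.972 + 307.115 = 318.087 m.

Total stopping distance ≈ 318 m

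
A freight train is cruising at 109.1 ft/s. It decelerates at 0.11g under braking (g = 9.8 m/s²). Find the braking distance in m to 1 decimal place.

109.1 ft/s × 0.3048 = 33.2537 m/s.
a = 0.11 × 9.8 = 1.078 m/s².
Braking distance = v²/(2a) = 33.2537² / (2 × 1.078) = 1105.809 / 2.156 = 512.898 m.

Braking distance ≈ 512.9 m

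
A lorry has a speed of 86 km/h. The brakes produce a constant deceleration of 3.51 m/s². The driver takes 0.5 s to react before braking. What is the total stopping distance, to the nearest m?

86 km/h ÷ 3.6 = 23.8889 m/s.
Reaction distance = v·t_r = 23.8889 × 0.5 = 11.944 m.
Braking distance = v²/(2a) = 23.8889² / (2 × 3.510) = 570.680 / 7.020 = 81.293 m.
Total = 11.944 + 81.293 = 93.237 m.

Total stopping distance ≈ 93 m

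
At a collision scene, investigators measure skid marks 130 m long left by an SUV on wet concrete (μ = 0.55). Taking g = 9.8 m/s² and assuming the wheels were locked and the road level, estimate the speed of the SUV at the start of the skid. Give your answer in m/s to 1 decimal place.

Initial speed ≈ 37.4 m/s

Deceleration a = μg = 0.55 × 9.8 = 5.390 m/s².
v = √(2a·d) = √(2 × 5.390 × 130) = √1401.400 = 37.4353 m/s.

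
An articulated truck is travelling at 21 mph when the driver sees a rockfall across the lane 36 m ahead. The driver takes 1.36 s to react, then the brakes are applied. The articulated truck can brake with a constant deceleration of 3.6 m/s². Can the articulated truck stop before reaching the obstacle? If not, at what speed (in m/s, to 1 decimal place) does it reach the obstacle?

21 mph × 0.44704 = 9.3878 m/s.
Reaction distance = 9.3878 × 1.36 = 12.767 m.
Braking distance = v²/(2a) = 88.131 / 7.200 = 12.240 m.
Total stopping distance = 12.767 + 12.240 = 25.007 m, vs 36 m available — it stops with 36 − 25.007 = 10.993 m to spare.

Yes — it stops about 11.0 m short of the obstacle, so it never reaches it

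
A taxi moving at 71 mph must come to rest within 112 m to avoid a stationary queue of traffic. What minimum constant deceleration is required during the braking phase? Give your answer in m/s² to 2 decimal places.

Required deceleration ≈ 4.50 m/s²

71 mph × 0.44704 = 31.7398 m/s.
v² = 2a·d ⇒ a = v²/(2d) = 31.7398² / (2 × 112.000) = 1007.415 / 224.000 = 4.4974 m/s².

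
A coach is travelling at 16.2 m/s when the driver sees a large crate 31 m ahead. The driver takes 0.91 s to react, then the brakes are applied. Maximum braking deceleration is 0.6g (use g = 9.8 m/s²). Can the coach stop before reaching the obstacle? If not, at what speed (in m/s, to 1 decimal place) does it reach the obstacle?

a = 0.6 × 9.8 = 5.880 m/s².
Reaction distance = 16.2000 × 0.91 = 14.742 m.
Braking distance needed to stop: v²/(2a) = 262.440 / 11.760 = 22.316 m, so total needed = 14.742 + 22.316 = 37.058 m > 31 m — it cannot stop.
Distance remaining when braking begins: 31 − 14.742 = 16.258 m.
v² = v₀² − 2a·d = 262.440 − 2 × 5.880 × 16.258 = 71.246 m²/s².
v = √71.246 = 8.441 m/s.

No — it strikes the obstacle at 8.4 m/s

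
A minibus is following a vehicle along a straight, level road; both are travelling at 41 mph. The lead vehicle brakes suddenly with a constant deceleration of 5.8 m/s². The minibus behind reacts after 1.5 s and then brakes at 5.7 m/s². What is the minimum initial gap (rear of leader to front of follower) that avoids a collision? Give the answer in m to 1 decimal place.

Minimum gap ≈ 28.0 m

41 mph × 0.44704 = 18.3286 m/s.
Leader travels v²/(2a_L) = 335.938 / 11.600 = 28.960 m before stopping.
Follower covers v·t_r = 18.3286 × 1.5 = 27.493 m while reacting, then v²/(2a_F) = 335.938 / 11.400 = 29.468 m while braking, for a total of 27.493 + 29.468 = 56.961 m.
Since a_F ≤ a_L and the follower starts braking later, the follower is never slower than the leader, so the closest approach is when both have stopped.
Minimum gap = 56.961 − 28.960 = 28.001 m.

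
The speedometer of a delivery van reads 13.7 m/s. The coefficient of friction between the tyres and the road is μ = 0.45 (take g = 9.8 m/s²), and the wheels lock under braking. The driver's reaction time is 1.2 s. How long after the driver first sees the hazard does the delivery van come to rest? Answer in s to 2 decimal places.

a = μg = 0.45 × 9.8 = 4.410 m/s².
Braking time = v/a = 13.7000 / 4.410 = 3.107 s.
Total = 1.2 + 3.107 = 4.307 s.

Total time ≈ 4.31 s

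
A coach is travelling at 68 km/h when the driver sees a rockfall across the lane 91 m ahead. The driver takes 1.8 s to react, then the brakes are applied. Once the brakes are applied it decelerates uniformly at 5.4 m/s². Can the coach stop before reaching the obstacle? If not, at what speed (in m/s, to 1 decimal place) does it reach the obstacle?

68 km/h ÷ 3.6 = 18.8889 m/s.
Reaction distance = 18.8889 × 1.8 = 34.000 m.
Braking distance = v²/(2a) = 356.791 / 10.800 = 33.036 m.
Total stopping distance = 34.000 + 33.036 = 67.036 m, vs 91 m available — it stops with 91 − 67.036 = 23.964 m to spare.

Yes — it stops about 24.0 m short of the obstacle, so it never reaches it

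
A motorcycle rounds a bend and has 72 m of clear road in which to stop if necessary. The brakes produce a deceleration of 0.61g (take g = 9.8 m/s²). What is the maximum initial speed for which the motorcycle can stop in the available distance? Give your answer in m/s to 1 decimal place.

a = 0.61 × 9.8 = 5.978 m/s².
v²/(2a) = d ⇒ v = √(2 × 5.978 × 72) = √860.83 = 29.3399 m/s.

Maximum speed ≈ 29.3 m/s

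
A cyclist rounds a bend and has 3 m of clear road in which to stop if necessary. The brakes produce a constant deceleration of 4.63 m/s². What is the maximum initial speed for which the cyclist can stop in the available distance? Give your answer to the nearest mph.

v²/(2a) = d ⇒ v = √(2 × 4.630 × 3) = √27.78 = 5.2707 m/s.
5.2707 m/s ÷ 0.44704 = 11.790 mph.

Maximum speed ≈ 12 mph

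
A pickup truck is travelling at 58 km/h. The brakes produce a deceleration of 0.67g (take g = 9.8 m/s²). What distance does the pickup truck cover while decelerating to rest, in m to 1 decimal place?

58 km/h ÷ 3.6 = 16.1111 m/s.
a = 0.67 × 9.8 = 6.566 m/s².
Braking distance = v²/(2a) = 16.1111² / (2 × 6.566) = 259.568 / 13.132 = 19.766 m.

Braking distance ≈ 19.8 m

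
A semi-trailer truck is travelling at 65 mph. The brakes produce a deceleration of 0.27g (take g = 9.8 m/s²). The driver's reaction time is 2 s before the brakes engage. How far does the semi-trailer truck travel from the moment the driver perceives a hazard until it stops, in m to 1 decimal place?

Total stopping distance ≈ 217.7 m

65 mph × 0.44704 = 29.0576 m/s.
a = 0.27 × 9.8 = 2.646 m/s².
Reaction distance = v·t_r = 29.0576 × 2 = 58.115 m.
Braking distance = v²/(2a) = 29.0576² / (2 × 2.646) = 844.344 / 5.292 = 159.551 m.
Total = 58.115 + 159.551 = 217.666 m.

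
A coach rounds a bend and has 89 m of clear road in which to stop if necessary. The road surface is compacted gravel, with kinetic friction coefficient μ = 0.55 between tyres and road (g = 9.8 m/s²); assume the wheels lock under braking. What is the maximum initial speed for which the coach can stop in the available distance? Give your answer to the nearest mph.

Maximum speed ≈ 69 mph

a = μg = 0.55 × 9.8 = 5.390 m/s².
v²/(2a) = d ⇒ v = √(2 × 5.390 × 89) = √959.42 = 30.9745 m/s.
30.9745 m/s ÷ 0.44704 = 69.288 mph.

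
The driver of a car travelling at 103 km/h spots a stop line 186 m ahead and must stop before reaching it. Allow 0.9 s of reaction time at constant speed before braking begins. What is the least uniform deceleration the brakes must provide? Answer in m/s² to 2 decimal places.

Required deceleration ≈ 2.55 m/s²

103 km/h ÷ 3.6 = 28.6111 m/s.
Distance covered during reaction = 28.6111 × 0.9 = 25.750 m.
Distance available for braking: 186 − 25.750 = 160.250 m.
v² = 2a·d ⇒ a = v²/(2d) = 28.6111² / (2 × 160.250) = 818.595 / 320.500 = 2.5541 m/s².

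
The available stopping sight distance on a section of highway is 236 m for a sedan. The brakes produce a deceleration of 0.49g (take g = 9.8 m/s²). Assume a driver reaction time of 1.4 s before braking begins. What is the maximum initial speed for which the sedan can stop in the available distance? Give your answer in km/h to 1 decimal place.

Maximum speed ≈ 148.9 km/h

a = 0.49 × 9.8 = 4.802 m/s².
Stopping distance: v·t_r + v²/(2a) = 236 with t_r = 1.4 s and a = 4.802 m/s².
So v² + 13.446 v − 2266.54 = 0.
Positive root: v = −a·t_r + √((a·t_r)² + 2a·d) = −6.723 + √(45.199 + 2266.54) = 41.3575 m/s.
41.3575 m/s × 3.6 = 148.887 km/h.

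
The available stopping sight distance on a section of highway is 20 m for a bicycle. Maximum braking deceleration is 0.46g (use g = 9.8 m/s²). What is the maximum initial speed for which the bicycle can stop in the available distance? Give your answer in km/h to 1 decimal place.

a = 0.46 × 9.8 = 4.508 m/s².
v²/(2a) = d ⇒ v = √(2 × 4.508 × 20) = √180.32 = 13.4283 m/s.
13.4283 m/s × 3.6 = 48.342 km/h.

Maximum speed ≈ 48.3 km/h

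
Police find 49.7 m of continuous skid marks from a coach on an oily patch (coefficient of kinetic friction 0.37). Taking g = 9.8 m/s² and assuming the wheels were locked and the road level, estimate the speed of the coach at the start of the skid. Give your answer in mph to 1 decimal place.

Initial speed ≈ 42.5 mph

Deceleration a = μg = 0.37 × 9.8 = 3.626 m/s².
v = √(2a·d) = √(2 × 3.626 × 49.7) = √360.424 = 18.9848 m/s.
= 18.9848 ÷ 0.44704 = 42.468 mph.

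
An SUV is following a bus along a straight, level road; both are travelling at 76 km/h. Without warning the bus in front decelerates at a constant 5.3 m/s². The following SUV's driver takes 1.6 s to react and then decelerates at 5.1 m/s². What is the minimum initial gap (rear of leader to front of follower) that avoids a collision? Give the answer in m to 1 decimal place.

76 km/h ÷ 3.6 = 21.1111 m/s.
Leader travels v²/(2a_L) = 445.679 / 10.600 = 42.045 m before stopping.
Follower covers v·t_r = 21.1111 × 1.6 = 33.778 m while reacting, then v²/(2a_F) = 445.679 / 10.200 = 43.694 m while braking, for a total of 33.778 + 43.694 = 77.472 m.
Since a_F ≤ a_L and the follower starts braking later, the follower is never slower than the leader, so the closest approach is when both have stopped.
Minimum gap = 77.472 − 42.045 = 35.427 m.

Minimum gap ≈ 35.4 m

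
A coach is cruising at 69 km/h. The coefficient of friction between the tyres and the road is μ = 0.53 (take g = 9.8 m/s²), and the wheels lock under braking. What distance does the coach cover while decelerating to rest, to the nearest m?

Braking distance ≈ 35 m

69 km/h ÷ 3.6 = 19.1667 m/s.
a = μg = 0.53 × 9.8 = 5.194 m/s².
Braking distance = v²/(2a) = 19.1667² / (2 × 5.194) = 367.362 / 10.388 = 35.364 m.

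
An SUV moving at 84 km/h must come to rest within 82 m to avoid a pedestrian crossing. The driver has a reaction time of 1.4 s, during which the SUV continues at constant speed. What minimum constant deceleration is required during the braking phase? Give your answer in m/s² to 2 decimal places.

84 km/h ÷ 3.6 = 23.3333 m/s.
Distance covered during reaction = 23.3333 × 1.4 = 32.667 m.
Distance available for braking: 82 − 32.667 = 49.333 m.
v² = 2a·d ⇒ a = v²/(2d) = 23.3333² / (2 × 49.333) = 544.443 / 98.666 = 5.5180 m/s².

Required deceleration ≈ 5.52 m/s²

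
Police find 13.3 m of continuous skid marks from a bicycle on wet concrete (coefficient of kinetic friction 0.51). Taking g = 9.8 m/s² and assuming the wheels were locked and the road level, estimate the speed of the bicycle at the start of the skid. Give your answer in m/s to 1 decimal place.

Deceleration a = μg = 0.51 × 9.8 = 4.998 m/s².
v = √(2a·d) = √(2 × 4.998 × 13.3) = √132.947 = 11.5303 m/s.

Initial speed ≈ 11.5 m/s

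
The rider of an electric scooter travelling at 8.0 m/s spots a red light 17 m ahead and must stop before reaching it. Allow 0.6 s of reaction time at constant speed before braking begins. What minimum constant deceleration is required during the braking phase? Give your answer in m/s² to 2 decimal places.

Required deceleration ≈ 2.62 m/s²

Distance covered during reaction = 8.0000 × 0.6 = 4.800 m.
Distance available for braking: 17 − 4.800 = 12.200 m.
v² = 2a·d ⇒ a = v²/(2d) = 8.0000² / (2 × 12.200) = 64.000 / 24.400 = 2.6230 m/s².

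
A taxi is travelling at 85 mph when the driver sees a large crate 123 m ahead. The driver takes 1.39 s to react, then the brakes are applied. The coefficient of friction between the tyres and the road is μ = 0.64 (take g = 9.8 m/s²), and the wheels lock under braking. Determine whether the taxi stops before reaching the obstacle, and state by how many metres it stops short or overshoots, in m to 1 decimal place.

No — it overshoots by 44.9 m

85 mph × 0.44704 = 37.9984 m/s.
a = μg = 0.64 × 9.8 = 6.272 m/s².
Reaction distance = 37.9984 × 1.39 = 52.818 m.
Braking distance = v²/(2a) = 1443.878 / 12.544 = 115.105 m.
Total stopping distance = 52.818 + 115.105 = 167.923 m, vs 123 m available — it cannot stop in time and overshoots by 167.923 − 123 = 44.923 m.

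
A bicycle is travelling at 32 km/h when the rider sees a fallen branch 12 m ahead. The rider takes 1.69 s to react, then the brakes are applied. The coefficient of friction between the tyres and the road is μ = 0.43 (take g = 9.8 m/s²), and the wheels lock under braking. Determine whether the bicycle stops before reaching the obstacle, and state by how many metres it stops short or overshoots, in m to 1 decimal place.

No — it overshoots by 12.4 m

32 km/h ÷ 3.6 = 8.8889 m/s.
a = μg = 0.43 × 9.8 = 4.214 m/s².
Reaction distance = 8.8889 × 1.69 = 15.022 m.
Braking distance = v²/(2a) = 79.013 / 8.428 = 9.375 m.
Total stopping distance = 15.022 + 9.375 = 24.397 m, vs 12 m available — it cannot stop in time and overshoots by 24.397 − 12 = 12.397 m.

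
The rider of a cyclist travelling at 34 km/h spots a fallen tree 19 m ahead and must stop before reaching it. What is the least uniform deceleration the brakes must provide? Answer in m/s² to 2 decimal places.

Required deceleration ≈ 2.35 m/s²

34 km/h ÷ 3.6 = 9.4444 m/s.
v² = 2a·d ⇒ a = v²/(2d) = 9.4444² / (2 × 19.000) = 89.197 / 38.000 = 2.3473 m/s².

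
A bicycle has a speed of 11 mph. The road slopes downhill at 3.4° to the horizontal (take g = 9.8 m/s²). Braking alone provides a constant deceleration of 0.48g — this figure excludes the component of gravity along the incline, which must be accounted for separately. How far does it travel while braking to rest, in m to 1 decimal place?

11 mph × 0.44704 = 4.9174 m/s.
a = 0.48 × 9.8 = 4.704 m/s².
Gravity along the downhill slope reduces the braking deceleration: a_eff = 4.704 − 9.8·sin 3.4° = 4.704 − 0.581 = 4.123 m/s².
Braking distance = v²/(2a) = 4.9174² / (2 × 4.123) = 24.181 / 8.246 = 2.932 m.

Braking distance ≈ 2.9 m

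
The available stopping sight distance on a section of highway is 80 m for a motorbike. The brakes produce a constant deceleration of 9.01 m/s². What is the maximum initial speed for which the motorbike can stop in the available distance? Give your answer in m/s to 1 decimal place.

v²/(2a) = d ⇒ v = √(2 × 9.010 × 80) = √1441.60 = 37.9684 m/s.

Maximum speed ≈ 38.0 m/s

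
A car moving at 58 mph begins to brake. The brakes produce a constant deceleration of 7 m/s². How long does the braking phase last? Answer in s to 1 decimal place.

Braking time ≈ 3.7 s

58 mph × 0.44704 = 25.9283 m/s.
Braking time = v/a = 25.9283 / 7.000 = 3.704 s.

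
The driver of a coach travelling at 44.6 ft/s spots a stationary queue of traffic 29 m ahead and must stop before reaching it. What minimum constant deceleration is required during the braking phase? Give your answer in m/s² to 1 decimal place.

44.6 ft/s × 0.3048 = 13.5941 m/s.
v² = 2a·d ⇒ a = v²/(2d) = 13.5941² / (2 × 29.000) = 184.800 / 58.000 = 3.1862 m/s².

Required deceleration ≈ 3.2 m/s²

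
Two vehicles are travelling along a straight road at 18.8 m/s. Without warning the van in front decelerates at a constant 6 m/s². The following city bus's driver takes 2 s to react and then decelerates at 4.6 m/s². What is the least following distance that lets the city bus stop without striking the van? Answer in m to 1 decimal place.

Minimum gap ≈ 46.6 m

Leader travels v²/(2a_L) = 353.440 / 12.000 = 29.453 m before stopping.
Follower covers v·t_r = 18.8000 × 2 = 37.600 m while reacting, then v²/(2a_F) = 353.440 / 9.200 = 38.417 m while braking, for a total of 37.600 + 38.417 = 76.017 m.
Since a_F ≤ a_L and the follower starts braking later, the follower is never slower than the leader, so the closest approach is when both have stopped.
Minimum gap = 76.017 − 29.453 = 46.564 m.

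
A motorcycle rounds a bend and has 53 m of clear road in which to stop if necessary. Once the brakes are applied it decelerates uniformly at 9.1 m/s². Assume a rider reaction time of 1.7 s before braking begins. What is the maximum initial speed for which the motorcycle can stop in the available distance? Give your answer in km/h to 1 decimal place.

Stopping distance: v·t_r + v²/(2a) = 53 with t_r = 1.7 s and a = 9.100 m/s².
So v² + 30.940 v − 964.60 = 0.
Positive root: v = −a·t_r + √((a·t_r)² + 2a·d) = −15.470 + √(239.321 + 964.60) = 19.2276 m/s.
19.2276 m/s × 3.6 = 69.219 km/h.

Maximum speed ≈ 69.2 km/h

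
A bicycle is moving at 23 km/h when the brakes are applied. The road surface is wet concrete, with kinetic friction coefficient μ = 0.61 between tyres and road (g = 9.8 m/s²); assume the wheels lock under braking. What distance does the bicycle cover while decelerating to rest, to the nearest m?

23 km/h ÷ 3.6 = 6.3889 m/s.
a = μg = 0.61 × 9.8 = 5.978 m/s².
Braking distance = v²/(2a) = 6.3889² / (2 × 5.978) = 40.818 / 11.956 = 3.414 m.

Braking distance ≈ 3 m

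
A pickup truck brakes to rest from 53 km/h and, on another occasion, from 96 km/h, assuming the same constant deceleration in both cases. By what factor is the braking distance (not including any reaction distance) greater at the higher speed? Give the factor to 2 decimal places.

Braking distance d = v²/(2a), so with a fixed, d ∝ v².
Factor = (96/53)² = 1.8113² = 3.2808.

Factor ≈ 3.28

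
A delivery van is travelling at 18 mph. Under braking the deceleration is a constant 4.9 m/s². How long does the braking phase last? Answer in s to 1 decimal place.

Braking time ≈ 1.6 s

18 mph × 0.44704 = 8.0467 m/s.
Braking time = v/a = 8.0467 / 4.900 = 1.642 s.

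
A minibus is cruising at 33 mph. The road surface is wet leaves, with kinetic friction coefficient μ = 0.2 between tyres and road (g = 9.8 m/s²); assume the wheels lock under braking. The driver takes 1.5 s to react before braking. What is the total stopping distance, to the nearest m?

Total stopping distance ≈ 78 m

33 mph × 0.44704 = 14.7523 m/s.
a = μg = 0.2 × 9.8 = 1.960 m/s².
Reaction distance = v·t_r = 14.7523 × 1.5 = 22.128 m.
Braking distance = v²/(2a) = 14.7523² / (2 × 1.960) = 217.630 / 3.920 = 55.518 m.
Total = 22.128 + 55.518 = 77.646 m.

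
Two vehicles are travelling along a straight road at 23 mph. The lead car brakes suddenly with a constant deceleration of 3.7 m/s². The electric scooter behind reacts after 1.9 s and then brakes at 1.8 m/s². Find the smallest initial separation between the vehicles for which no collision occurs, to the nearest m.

Minimum gap ≈ 35 m

23 mph × 0.44704 = 10.2819 m/s.
Leader travels v²/(2a_L) = 105.717 / 7.400 = 14.286 m before stopping.
Follower covers v·t_r = 10.2819 × 1.9 = 19.536 m while reacting, then v²/(2a_F) = 105.717 / 3.600 = 29.366 m while braking, for a total of 19.536 + 29.366 = 48.902 m.
Since a_F ≤ a_L and the follower starts braking later, the follower is never slower than the leader, so the closest approach is when both have stopped.
Minimum gap = 48.902 − 14.286 = 34.616 m.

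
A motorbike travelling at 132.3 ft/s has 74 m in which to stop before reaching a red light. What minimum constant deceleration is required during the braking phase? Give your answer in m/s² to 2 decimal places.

132.3 ft/s × 0.3048 = 40.3250 m/s.
v² = 2a·d ⇒ a = v²/(2d) = 40.3250² / (2 × 74.000) = 1626.106 / 148.000 = 10.9872 m/s².

Required deceleration ≈ 10.99 m/s²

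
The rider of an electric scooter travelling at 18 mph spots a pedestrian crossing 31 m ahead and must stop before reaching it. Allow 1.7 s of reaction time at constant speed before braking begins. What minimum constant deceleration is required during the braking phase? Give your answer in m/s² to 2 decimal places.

18 mph × 0.44704 = 8.0467 m/s.
Distance covered during reaction = 8.0467 × 1.7 = 13.679 m.
Distance available for braking: 31 − 13.679 = 17.321 m.
v² = 2a·d ⇒ a = v²/(2d) = 8.0467² / (2 × 17.321) = 64.749 / 34.642 = 1.8691 m/s².

Required deceleration ≈ 1.87 m/s²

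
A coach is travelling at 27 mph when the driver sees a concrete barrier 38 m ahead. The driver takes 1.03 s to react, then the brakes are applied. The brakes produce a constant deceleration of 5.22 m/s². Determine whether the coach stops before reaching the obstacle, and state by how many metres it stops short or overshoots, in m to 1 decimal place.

27 mph × 0.44704 = 12.0701 m/s.
Reaction distance = 12.0701 × 1.03 = 12.432 m.
Braking distance = v²/(2a) = 145.687 / 10.440 = 13.955 m.
Total stopping distance = 12.432 + 13.955 = 26.387 m, vs 38 m available — it stops with 38 − 26.387 = 11.613 m to spare.

Yes — it stops 11.6 m short of the obstacle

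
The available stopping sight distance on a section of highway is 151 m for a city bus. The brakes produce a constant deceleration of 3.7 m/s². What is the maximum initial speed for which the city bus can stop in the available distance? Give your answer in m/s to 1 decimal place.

Maximum speed ≈ 33.4 m/s

v²/(2a) = d ⇒ v = √(2 × 3.700 × 151) = √1117.40 = 33.4275 m/s.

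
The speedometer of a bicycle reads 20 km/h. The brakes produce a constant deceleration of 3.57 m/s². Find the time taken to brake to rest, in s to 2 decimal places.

Braking time ≈ 1.56 s

20 km/h ÷ 3.6 = 5.5556 m/s.
Braking time = v/a = 5.5556 / 3.570 = 1.556 s.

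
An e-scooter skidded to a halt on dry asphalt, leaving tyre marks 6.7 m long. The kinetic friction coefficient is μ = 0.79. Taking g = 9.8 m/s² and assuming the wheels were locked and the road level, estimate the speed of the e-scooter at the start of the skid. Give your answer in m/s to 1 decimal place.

Deceleration a = μg = 0.79 × 9.8 = 7.742 m/s².
v = √(2a·d) = √(2 × 7.742 × 6.7) = √103.743 = 10.1854 m/s.

Initial speed ≈ 10.2 m/s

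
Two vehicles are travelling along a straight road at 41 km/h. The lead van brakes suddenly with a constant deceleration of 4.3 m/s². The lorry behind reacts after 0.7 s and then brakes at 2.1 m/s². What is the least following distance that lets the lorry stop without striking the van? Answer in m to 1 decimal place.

41 km/h ÷ 3.6 = 11.3889 m/s.
Leader travels v²/(2a_L) = 129.707 / 8.600 = 15.082 m before stopping.
Follower covers v·t_r = 11.3889 × 0.7 = 7.972 m while reacting, then v²/(2a_F) = 129.707 / 4.200 = 30.883 m while braking, for a total of 7.972 + 30.883 = 38.855 m.
Since a_F ≤ a_L and the follower starts braking later, the follower is never slower than the leader, so the closest approach is when both have stopped.
Minimum gap = 38.855 − 15.082 = 23.773 m.

Minimum gap ≈ 23.8 m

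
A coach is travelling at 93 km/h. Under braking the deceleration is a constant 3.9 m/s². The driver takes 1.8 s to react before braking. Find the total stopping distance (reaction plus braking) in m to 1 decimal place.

93 km/h ÷ 3.6 = 25.8333 m/s.
Reaction distance = v·t_r = 25.8333 × 1.8 = 46.500 m.
Braking distance = v²/(2a) = 25.8333² / (2 × 3.900) = 667.359 / 7.800 = 85.559 m.
Total = 46.500 + 85.559 = 132.059 m.

Total stopping distance ≈ 132.1 m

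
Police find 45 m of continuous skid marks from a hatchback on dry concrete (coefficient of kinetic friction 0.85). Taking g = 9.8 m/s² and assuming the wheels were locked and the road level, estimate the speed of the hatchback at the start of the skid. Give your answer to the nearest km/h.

Initial speed ≈ 99 km/h

Deceleration a = μg = 0.85 × 9.8 = 8.330 m/s².
v = √(2a·d) = √(2 × 8.330 × 45) = √749.700 = 27.3807 m/s.
= 27.3807 × 3.6 = 98.571 km/h.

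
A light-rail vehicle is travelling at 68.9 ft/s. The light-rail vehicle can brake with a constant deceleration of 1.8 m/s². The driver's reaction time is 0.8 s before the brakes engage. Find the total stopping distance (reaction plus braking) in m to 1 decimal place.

68.9 ft/s × 0.3048 = 21.0007 m/s.
Reaction distance = v·t_r = 21.0007 × 0.8 = 16.801 m.
Braking distance = v²/(2a) = 21.0007² / (2 × 1.800) = 441.029 / 3.600 = 122.508 m.
Total = 16.801 + 122.508 = 139.309 m.

Total stopping distance ≈ 139.3 m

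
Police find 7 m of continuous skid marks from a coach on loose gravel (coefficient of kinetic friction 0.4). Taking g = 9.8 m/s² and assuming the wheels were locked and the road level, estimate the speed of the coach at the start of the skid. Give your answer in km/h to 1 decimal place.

Initial speed ≈ 26.7 km/h

Deceleration a = μg = 0.4 × 9.8 = 3.920 m/s².
v = √(2a·d) = √(2 × 3.920 × 7) = √54.880 = 7.4081 m/s.
= 7.4081 × 3.6 = 26.669 km/h.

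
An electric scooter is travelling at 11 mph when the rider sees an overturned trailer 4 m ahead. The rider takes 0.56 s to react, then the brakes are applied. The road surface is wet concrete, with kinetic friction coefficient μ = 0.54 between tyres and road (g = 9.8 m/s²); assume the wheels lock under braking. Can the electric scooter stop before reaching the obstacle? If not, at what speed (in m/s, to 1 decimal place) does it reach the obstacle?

No — it strikes the obstacle at 3.3 m/s

11 mph × 0.44704 = 4.9174 m/s.
a = μg = 0.54 × 9.8 = 5.292 m/s².
Reaction distance = 4.9174 × 0.56 = 2.754 m.
Braking distance needed to stop: v²/(2a) = 24.181 / 10.584 = 2.285 m, so total needed = 2.754 + 2.285 = 5.039 m > 4 m — it cannot stop.
Distance remaining when braking begins: 4 − 2.754 = 1.246 m.
v² = v₀² − 2a·d = 24.181 − 2 × 5.292 × 1.246 = 10.993 m²/s².
v = √10.993 = 3.316 m/s.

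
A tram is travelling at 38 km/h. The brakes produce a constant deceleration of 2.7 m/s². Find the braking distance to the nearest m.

Braking distance ≈ 21 m

38 km/h ÷ 3.6 = 10.5556 m/s.
Braking distance = v²/(2a) = 10.5556² / (2 × 2.700) = 111.421 / 5.400 = 20.634 m.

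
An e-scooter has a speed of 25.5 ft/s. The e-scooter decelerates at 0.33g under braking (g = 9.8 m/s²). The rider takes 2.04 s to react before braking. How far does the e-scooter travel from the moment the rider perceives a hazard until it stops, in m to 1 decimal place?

25.5 ft/s × 0.3048 = 7.7724 m/s.
a = 0.33 × 9.8 = 3.234 m/s².
Reaction distance = v·t_r = 7.7724 × 2.04 = 15.856 m.
Braking distance = v²/(2a) = 7.7724² / (2 × 3.234) = 60.410 / 6.468 = 9.340 m.
Total = 15.856 + 9.340 = 25.196 m.

Total stopping distance ≈ 25.2 m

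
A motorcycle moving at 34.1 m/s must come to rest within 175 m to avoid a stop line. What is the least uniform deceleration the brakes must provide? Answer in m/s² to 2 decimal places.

v² = 2a·d ⇒ a = v²/(2d) = 34.1000² / (2 × 175.000) = 1162.810 / 350.000 = 3.3223 m/s².

Required deceleration ≈ 3.32 m/s²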